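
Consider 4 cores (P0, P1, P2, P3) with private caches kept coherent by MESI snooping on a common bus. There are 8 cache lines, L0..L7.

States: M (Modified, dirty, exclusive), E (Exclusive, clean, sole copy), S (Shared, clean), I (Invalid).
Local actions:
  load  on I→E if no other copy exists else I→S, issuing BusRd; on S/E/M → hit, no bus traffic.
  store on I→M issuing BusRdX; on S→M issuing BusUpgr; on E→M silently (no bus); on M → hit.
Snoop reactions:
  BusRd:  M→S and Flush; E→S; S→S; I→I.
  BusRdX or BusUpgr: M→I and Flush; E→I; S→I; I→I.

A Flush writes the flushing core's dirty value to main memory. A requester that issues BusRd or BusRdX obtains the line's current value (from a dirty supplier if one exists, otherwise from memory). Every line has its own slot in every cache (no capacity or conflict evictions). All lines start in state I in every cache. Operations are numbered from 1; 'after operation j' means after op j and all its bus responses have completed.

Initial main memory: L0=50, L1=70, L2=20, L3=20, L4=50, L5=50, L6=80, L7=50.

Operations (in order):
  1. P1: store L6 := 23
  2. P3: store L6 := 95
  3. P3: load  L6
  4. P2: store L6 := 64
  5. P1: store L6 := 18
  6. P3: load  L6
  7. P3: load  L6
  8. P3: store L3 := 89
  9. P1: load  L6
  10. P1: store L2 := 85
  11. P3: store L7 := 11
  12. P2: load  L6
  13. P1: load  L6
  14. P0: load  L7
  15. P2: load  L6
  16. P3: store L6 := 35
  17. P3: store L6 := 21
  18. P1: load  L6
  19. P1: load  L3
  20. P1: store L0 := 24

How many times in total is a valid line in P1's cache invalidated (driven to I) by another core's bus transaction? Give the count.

invalidations = 2

1. P1: store L6 := 23  bus=[BusRdX]  L6: P0=I P1=M P2=I P3=I  mem[L6]=80
2. P3: store L6 := 95  bus=[BusRdX,Flush]  L6: P0=I P1=I P2=I P3=M  mem[L6]=23
3. P3: load  L6  bus=[-]  L6: P0=I P1=I P2=I P3=M  mem[L6]=23
4. P2: store L6 := 64  bus=[BusRdX,Flush]  L6: P0=I P1=I P2=M P3=I  mem[L6]=95
5. P1: store L6 := 18  bus=[BusRdX,Flush]  L6: P0=I P1=M P2=I P3=I  mem[L6]=64
6. P3: load  L6  bus=[BusRd,Flush]  L6: P0=I P1=S P2=I P3=S  mem[L6]=18
7. P3: load  L6  bus=[-]  L6: P0=I P1=S P2=I P3=S  mem[L6]=18
8. P3: store L3 := 89  bus=[BusRdX]  L3: P0=I P1=I P2=I P3=M  mem[L3]=20
9. P1: load  L6  bus=[-]  L6: P0=I P1=S P2=I P3=S  mem[L6]=18
10. P1: store L2 := 85  bus=[BusRdX]  L2: P0=I P1=M P2=I P3=I  mem[L2]=20
11. P3: store L7 := 11  bus=[BusRdX]  L7: P0=I P1=I P2=I P3=M  mem[L7]=50
12. P2: load  L6  bus=[BusRd]  L6: P0=I P1=S P2=S P3=S  mem[L6]=18
13. P1: load  L6  bus=[-]  L6: P0=I P1=S P2=S P3=S  mem[L6]=18
14. P0: load  L7  bus=[BusRd,Flush]  L7: P0=S P1=I P2=I P3=S  mem[L7]=11
15. P2: load  L6  bus=[-]  L6: P0=I P1=S P2=S P3=S  mem[L6]=18
16. P3: store L6 := 35  bus=[BusUpgr]  L6: P0=I P1=I P2=I P3=M  mem[L6]=18
17. P3: store L6 := 21  bus=[-]  L6: P0=I P1=I P2=I P3=M  mem[L6]=18
18. P1: load  L6  bus=[BusRd,Flush]  L6: P0=I P1=S P2=I P3=S  mem[L6]=21
19. P1: load  L3  bus=[BusRd,Flush]  L3: P0=I P1=S P2=I P3=S  mem[L3]=89
20. P1: store L0 := 24  bus=[BusRdX]  L0: P0=I P1=M P2=I P3=I  mem[L0]=50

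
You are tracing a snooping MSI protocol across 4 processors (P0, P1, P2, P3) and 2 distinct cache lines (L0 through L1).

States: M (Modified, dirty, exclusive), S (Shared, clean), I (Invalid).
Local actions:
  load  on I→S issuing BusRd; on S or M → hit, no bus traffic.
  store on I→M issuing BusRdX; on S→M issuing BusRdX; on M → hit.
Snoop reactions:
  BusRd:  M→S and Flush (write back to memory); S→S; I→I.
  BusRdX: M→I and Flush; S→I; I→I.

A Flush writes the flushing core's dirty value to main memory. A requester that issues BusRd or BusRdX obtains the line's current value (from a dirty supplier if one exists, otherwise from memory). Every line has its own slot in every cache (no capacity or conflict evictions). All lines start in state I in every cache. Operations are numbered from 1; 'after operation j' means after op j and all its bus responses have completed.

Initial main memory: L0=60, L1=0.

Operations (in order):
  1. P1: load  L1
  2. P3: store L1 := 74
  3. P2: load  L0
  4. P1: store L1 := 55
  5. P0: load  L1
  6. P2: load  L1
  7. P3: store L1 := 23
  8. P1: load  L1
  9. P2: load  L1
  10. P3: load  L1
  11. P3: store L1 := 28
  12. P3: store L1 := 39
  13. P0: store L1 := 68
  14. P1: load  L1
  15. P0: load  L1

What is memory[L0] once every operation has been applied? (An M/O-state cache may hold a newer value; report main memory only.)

memory[L0] = 60

  op1 P1: load  L1 → I/S/I/I on L1; bus BusRd; mem=0
  op2 P3: store L1 := 74 → I/I/I/M on L1; bus BusRdX; mem=0
  op3 P2: load  L0 → I/I/S/I on L0; bus BusRd; mem=60
  op4 P1: store L1 := 55 → I/M/I/I on L1; bus BusRdX Flush; mem=74
  op5 P0: load  L1 → S/S/I/I on L1; bus BusRd Flush; mem=55
  op6 P2: load  L1 → S/S/S/I on L1; bus BusRd; mem=55
  op7 P3: store L1 := 23 → I/I/I/M on L1; bus BusRdX; mem=55
  op8 P1: load  L1 → I/S/I/S on L1; bus BusRd Flush; mem=23
  op9 P2: load  L1 → I/S/S/S on L1; bus BusRd; mem=23
  op10 P3: load  L1 → I/S/S/S on L1; bus (none); mem=23
  op11 P3: store L1 := 28 → I/I/I/M on L1; bus BusRdX; mem=23
  op12 P3: store L1 := 39 → I/I/I/M on L1; bus (none); mem=23
  op13 P0: store L1 := 68 → M/I/I/I on L1; bus BusRdX Flush; mem=39
  op14 P1: load  L1 → S/S/I/I on L1; bus BusRd Flush; mem=68
  op15 P0: load  L1 → S/S/I/I on L1; bus (none); mem=68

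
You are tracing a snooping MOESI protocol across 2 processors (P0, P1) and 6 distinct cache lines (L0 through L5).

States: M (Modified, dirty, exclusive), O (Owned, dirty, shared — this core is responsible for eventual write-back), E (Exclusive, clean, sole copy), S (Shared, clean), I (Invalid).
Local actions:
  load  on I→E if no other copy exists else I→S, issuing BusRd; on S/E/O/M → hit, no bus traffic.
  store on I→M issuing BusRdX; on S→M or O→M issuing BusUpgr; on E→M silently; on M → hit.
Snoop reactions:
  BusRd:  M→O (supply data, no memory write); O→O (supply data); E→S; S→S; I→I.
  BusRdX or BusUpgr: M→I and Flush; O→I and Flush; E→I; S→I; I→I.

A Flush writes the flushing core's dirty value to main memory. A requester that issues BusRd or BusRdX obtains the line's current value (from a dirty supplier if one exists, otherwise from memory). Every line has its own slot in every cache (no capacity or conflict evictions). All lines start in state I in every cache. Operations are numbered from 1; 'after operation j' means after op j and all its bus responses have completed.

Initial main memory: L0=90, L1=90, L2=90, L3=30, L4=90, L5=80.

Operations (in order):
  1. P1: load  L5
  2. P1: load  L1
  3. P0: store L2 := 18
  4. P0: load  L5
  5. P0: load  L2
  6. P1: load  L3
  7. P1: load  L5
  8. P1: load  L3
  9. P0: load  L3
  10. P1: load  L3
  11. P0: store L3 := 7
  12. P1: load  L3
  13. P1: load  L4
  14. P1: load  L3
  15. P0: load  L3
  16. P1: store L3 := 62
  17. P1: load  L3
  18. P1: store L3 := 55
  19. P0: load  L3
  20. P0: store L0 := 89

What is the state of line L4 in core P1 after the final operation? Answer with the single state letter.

[1] P1: load  L5 | P0:I, P1:E(80) | bus: BusRd
[2] P1: load  L1 | P0:I, P1:E(90) | bus: BusRd
[3] P0: store L2 := 18 | P0:M(18), P1:I | bus: BusRdX
[4] P0: load  L5 | P0:S(80), P1:S(80) | bus: BusRd
[5] P0: load  L2 | P0:M(18), P1:I | bus: none
[6] P1: load  L3 | P0:I, P1:E(30) | bus: BusRd
[7] P1: load  L5 | P0:S(80), P1:S(80) | bus: none
[8] P1: load  L3 | P0:I, P1:E(30) | bus: none
[9] P0: load  L3 | P0:S(30), P1:S(30) | bus: BusRd
[10] P1: load  L3 | P0:S(30), P1:S(30) | bus: none
[11] P0: store L3 := 7 | P0:M(7), P1:I | bus: BusUpgr
[12] P1: load  L3 | P0:O(7), P1:S(7) | bus: BusRd
[13] P1: load  L4 | P0:I, P1:E(90) | bus: BusRd
[14] P1: load  L3 | P0:O(7), P1:S(7) | bus: none
[15] P0: load  L3 | P0:O(7), P1:S(7) | bus: none
[16] P1: store L3 := 62 | P0:I, P1:M(62) | bus: BusUpgr,Flush
[17] P1: load  L3 | P0:I, P1:M(62) | bus: none
[18] P1: store L3 := 55 | P0:I, P1:M(55) | bus: none
[19] P0: load  L3 | P0:S(55), P1:O(55) | bus: BusRd
[20] P0: store L0 := 89 | P0:M(89), P1:I | bus: BusRdX

state = E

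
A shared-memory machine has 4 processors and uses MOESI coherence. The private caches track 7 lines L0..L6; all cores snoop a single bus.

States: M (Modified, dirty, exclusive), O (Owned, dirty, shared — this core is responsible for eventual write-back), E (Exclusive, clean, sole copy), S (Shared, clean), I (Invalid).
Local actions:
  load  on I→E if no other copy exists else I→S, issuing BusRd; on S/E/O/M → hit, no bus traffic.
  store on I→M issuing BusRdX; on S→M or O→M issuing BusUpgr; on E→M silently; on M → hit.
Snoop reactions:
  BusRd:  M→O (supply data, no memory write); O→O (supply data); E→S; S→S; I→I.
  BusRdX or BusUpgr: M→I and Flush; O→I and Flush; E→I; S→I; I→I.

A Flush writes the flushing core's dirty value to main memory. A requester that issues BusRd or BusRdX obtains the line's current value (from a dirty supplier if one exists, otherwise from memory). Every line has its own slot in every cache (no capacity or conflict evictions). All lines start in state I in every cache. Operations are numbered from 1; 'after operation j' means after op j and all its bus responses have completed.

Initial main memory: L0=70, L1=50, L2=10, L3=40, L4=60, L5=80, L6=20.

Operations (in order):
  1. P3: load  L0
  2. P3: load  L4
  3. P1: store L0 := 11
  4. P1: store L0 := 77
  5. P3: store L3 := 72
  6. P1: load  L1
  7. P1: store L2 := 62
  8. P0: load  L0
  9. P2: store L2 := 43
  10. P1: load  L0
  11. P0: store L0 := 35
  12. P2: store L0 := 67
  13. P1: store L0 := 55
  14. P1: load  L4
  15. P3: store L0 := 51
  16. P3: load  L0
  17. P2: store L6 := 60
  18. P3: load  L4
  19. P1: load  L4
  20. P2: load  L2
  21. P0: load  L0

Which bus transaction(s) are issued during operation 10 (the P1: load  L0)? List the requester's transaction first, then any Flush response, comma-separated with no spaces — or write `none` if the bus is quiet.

  op1 P3: load  L0 → I/I/I/E on L0; bus BusRd; mem=70
  op2 P3: load  L4 → I/I/I/E on L4; bus BusRd; mem=60
  op3 P1: store L0 := 11 → I/M/I/I on L0; bus BusRdX; mem=70
  op4 P1: store L0 := 77 → I/M/I/I on L0; bus (none); mem=70
  op5 P3: store L3 := 72 → I/I/I/M on L3; bus BusRdX; mem=40
  op6 P1: load  L1 → I/E/I/I on L1; bus BusRd; mem=50
  op7 P1: store L2 := 62 → I/M/I/I on L2; bus BusRdX; mem=10
  op8 P0: load  L0 → S/O/I/I on L0; bus BusRd; mem=70
  op9 P2: store L2 := 43 → I/I/M/I on L2; bus BusRdX Flush; mem=62
  op10 P1: load  L0 → S/O/I/I on L0; bus (none); mem=70
  op11 P0: store L0 := 35 → M/I/I/I on L0; bus BusUpgr Flush; mem=77
  op12 P2: store L0 := 67 → I/I/M/I on L0; bus BusRdX Flush; mem=35
  op13 P1: store L0 := 55 → I/M/I/I on L0; bus BusRdX Flush; mem=67
  op14 P1: load  L4 → I/S/I/S on L4; bus BusRd; mem=60
  op15 P3: store L0 := 51 → I/I/I/M on L0; bus BusRdX Flush; mem=55
  op16 P3: load  L0 → I/I/I/M on L0; bus (none); mem=55
  op17 P2: store L6 := 60 → I/I/M/I on L6; bus BusRdX; mem=20
  op18 P3: load  L4 → I/S/I/S on L4; bus (none); mem=60
  op19 P1: load  L4 → I/S/I/S on L4; bus (none); mem=60
  op20 P2: load  L2 → I/I/M/I on L2; bus (none); mem=62
  op21 P0: load  L0 → S/I/I/O on L0; bus BusRd; mem=55

bus = none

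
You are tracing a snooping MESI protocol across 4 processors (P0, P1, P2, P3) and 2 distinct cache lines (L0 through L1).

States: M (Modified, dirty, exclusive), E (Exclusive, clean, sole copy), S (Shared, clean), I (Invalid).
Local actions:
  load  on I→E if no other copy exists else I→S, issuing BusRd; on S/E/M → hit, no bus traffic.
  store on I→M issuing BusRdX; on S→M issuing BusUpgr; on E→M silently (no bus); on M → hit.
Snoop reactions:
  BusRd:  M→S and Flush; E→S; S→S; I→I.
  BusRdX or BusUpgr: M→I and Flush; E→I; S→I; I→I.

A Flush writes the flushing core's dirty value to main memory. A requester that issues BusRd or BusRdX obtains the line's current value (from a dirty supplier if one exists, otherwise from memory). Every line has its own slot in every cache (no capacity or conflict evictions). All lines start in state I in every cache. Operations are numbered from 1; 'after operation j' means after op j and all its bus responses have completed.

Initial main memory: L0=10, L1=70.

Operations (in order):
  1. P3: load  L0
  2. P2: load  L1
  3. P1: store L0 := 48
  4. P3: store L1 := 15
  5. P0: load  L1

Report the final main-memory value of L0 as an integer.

step 1: P3: load  L0  ⟶  IIIE  (L0)  txn=BusRd  M[L0]=10
step 2: P2: load  L1  ⟶  IIEI  (L1)  txn=BusRd  M[L1]=70
step 3: P1: store L0 := 48  ⟶  IMII  (L0)  txn=BusRdX  M[L0]=10
step 4: P3: store L1 := 15  ⟶  IIIM  (L1)  txn=BusRdX  M[L1]=70
step 5: P0: load  L1  ⟶  SIIS  (L1)  txn=BusRd+Flush  M[L1]=15

memory[L0] = 10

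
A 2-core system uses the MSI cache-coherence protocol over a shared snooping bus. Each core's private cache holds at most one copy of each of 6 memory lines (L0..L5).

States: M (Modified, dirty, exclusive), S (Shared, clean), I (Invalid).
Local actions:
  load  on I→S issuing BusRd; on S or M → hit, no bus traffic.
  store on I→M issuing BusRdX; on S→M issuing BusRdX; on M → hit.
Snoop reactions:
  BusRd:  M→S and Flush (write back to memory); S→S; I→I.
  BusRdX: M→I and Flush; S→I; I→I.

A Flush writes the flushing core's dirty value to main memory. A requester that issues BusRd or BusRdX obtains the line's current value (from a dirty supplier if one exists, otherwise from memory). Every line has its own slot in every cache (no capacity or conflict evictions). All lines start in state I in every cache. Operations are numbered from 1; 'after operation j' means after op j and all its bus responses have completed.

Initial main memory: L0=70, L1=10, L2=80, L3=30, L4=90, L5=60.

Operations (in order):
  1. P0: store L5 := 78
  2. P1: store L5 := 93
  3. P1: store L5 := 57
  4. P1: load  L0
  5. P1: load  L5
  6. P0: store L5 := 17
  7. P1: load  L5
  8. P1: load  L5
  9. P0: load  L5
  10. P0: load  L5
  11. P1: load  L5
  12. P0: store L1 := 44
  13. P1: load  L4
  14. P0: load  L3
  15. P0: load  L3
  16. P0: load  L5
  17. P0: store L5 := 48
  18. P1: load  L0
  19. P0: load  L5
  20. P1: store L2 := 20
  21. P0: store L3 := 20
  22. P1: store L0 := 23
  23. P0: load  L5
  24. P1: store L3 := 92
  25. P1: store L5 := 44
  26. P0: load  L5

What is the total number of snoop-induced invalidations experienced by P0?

[1] P0: store L5 := 78 | P0:M(78), P1:I | bus: BusRdX
[2] P1: store L5 := 93 | P0:I, P1:M(93) | bus: BusRdX,Flush
[3] P1: store L5 := 57 | P0:I, P1:M(57) | bus: none
[4] P1: load  L0 | P0:I, P1:S(70) | bus: BusRd
[5] P1: load  L5 | P0:I, P1:M(57) | bus: none
[6] P0: store L5 := 17 | P0:M(17), P1:I | bus: BusRdX,Flush
[7] P1: load  L5 | P0:S(17), P1:S(17) | bus: BusRd,Flush
[8] P1: load  L5 | P0:S(17), P1:S(17) | bus: none
[9] P0: load  L5 | P0:S(17), P1:S(17) | bus: none
[10] P0: load  L5 | P0:S(17), P1:S(17) | bus: none
[11] P1: load  L5 | P0:S(17), P1:S(17) | bus: none
[12] P0: store L1 := 44 | P0:M(44), P1:I | bus: BusRdX
[13] P1: load  L4 | P0:I, P1:S(90) | bus: BusRd
[14] P0: load  L3 | P0:S(30), P1:I | bus: BusRd
[15] P0: load  L3 | P0:S(30), P1:I | bus: none
[16] P0: load  L5 | P0:S(17), P1:S(17) | bus: none
[17] P0: store L5 := 48 | P0:M(48), P1:I | bus: BusRdX
[18] P1: load  L0 | P0:I, P1:S(70) | bus: none
[19] P0: load  L5 | P0:M(48), P1:I | bus: none
[20] P1: store L2 := 20 | P0:I, P1:M(20) | bus: BusRdX
[21] P0: store L3 := 20 | P0:M(20), P1:I | bus: BusRdX
[22] P1: store L0 := 23 | P0:I, P1:M(23) | bus: BusRdX
[23] P0: load  L5 | P0:M(48), P1:I | bus: none
[24] P1: store L3 := 92 | P0:I, P1:M(92) | bus: BusRdX,Flush
[25] P1: store L5 := 44 | P0:I, P1:M(44) | bus: BusRdX,Flush
[26] P0: load  L5 | P0:S(44), P1:S(44) | bus: BusRd,Flush

invalidations = 3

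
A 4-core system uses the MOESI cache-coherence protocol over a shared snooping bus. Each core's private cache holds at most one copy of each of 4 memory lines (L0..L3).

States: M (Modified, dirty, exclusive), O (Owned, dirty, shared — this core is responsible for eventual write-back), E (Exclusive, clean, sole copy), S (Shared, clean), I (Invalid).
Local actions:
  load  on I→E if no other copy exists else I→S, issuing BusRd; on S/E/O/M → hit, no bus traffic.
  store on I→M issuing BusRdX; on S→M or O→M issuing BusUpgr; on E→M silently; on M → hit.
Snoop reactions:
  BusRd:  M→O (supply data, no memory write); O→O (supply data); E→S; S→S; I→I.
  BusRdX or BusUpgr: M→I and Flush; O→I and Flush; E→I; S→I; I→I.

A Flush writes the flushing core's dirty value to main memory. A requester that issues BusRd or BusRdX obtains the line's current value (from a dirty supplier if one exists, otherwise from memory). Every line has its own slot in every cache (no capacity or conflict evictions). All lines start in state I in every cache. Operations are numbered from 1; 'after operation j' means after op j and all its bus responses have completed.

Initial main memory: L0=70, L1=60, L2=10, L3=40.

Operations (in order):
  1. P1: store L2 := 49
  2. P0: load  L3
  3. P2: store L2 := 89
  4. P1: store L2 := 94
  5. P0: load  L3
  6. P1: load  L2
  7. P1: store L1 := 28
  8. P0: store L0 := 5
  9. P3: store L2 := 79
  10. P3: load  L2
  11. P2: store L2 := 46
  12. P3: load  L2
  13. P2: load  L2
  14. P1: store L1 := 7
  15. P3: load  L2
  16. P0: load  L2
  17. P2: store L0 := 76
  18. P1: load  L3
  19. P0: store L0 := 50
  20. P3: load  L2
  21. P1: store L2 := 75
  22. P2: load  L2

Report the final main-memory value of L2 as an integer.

  op1 P1: store L2 := 49 → I/M/I/I on L2; bus BusRdX; mem=10
  op2 P0: load  L3 → E/I/I/I on L3; bus BusRd; mem=40
  op3 P2: store L2 := 89 → I/I/M/I on L2; bus BusRdX Flush; mem=49
  op4 P1: store L2 := 94 → I/M/I/I on L2; bus BusRdX Flush; mem=89
  op5 P0: load  L3 → E/I/I/I on L3; bus (none); mem=40
  op6 P1: load  L2 → I/M/I/I on L2; bus (none); mem=89
  op7 P1: store L1 := 28 → I/M/I/I on L1; bus BusRdX; mem=60
  op8 P0: store L0 := 5 → M/I/I/I on L0; bus BusRdX; mem=70
  op9 P3: store L2 := 79 → I/I/I/M on L2; bus BusRdX Flush; mem=94
  op10 P3: load  L2 → I/I/I/M on L2; bus (none); mem=94
  op11 P2: store L2 := 46 → I/I/M/I on L2; bus BusRdX Flush; mem=79
  op12 P3: load  L2 → I/I/O/S on L2; bus BusRd; mem=79
  op13 P2: load  L2 → I/I/O/S on L2; bus (none); mem=79
  op14 P1: store L1 := 7 → I/M/I/I on L1; bus (none); mem=60
  op15 P3: load  L2 → I/I/O/S on L2; bus (none); mem=79
  op16 P0: load  L2 → S/I/O/S on L2; bus BusRd; mem=79
  op17 P2: store L0 := 76 → I/I/M/I on L0; bus BusRdX Flush; mem=5
  op18 P1: load  L3 → S/S/I/I on L3; bus BusRd; mem=40
  op19 P0: store L0 := 50 → M/I/I/I on L0; bus BusRdX Flush; mem=76
  op20 P3: load  L2 → S/I/O/S on L2; bus (none); mem=79
  op21 P1: store L2 := 75 → I/M/I/I on L2; bus BusRdX Flush; mem=46
  op22 P2: load  L2 → I/O/S/I on L2; bus BusRd; mem=46

memory[L2] = 46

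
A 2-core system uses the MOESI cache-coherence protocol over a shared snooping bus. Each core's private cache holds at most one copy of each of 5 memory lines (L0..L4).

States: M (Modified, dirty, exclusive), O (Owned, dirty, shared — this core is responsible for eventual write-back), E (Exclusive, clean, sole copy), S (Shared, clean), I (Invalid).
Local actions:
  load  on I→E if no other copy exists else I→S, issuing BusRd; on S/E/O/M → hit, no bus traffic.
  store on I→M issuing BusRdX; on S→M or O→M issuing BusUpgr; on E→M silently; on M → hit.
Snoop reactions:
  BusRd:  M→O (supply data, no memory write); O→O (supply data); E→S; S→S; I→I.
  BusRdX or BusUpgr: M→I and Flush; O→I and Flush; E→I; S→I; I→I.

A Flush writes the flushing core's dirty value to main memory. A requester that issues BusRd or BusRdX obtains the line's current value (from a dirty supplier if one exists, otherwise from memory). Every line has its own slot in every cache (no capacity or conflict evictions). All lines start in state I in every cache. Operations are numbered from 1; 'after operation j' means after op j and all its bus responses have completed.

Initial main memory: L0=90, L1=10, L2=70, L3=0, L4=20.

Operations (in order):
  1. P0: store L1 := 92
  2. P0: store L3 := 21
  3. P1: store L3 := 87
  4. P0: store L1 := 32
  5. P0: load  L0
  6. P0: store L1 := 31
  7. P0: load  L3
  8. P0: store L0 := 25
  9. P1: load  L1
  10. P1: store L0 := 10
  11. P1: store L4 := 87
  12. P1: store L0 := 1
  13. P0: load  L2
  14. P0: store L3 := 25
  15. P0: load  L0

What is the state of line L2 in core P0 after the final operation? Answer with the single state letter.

step 1: P0: store L1 := 92  ⟶  MI  (L1)  txn=BusRdX  M[L1]=10
step 2: P0: store L3 := 21  ⟶  MI  (L3)  txn=BusRdX  M[L3]=0
step 3: P1: store L3 := 87  ⟶  IM  (L3)  txn=BusRdX+Flush  M[L3]=21
step 4: P0: store L1 := 32  ⟶  MI  (L1)  txn=∅  M[L1]=10
step 5: P0: load  L0  ⟶  EI  (L0)  txn=BusRd  M[L0]=90
step 6: P0: store L1 := 31  ⟶  MI  (L1)  txn=∅  M[L1]=10
step 7: P0: load  L3  ⟶  SO  (L3)  txn=BusRd  M[L3]=21
step 8: P0: store L0 := 25  ⟶  MI  (L0)  txn=∅  M[L0]=90
step 9: P1: load  L1  ⟶  OS  (L1)  txn=BusRd  M[L1]=10
step 10: P1: store L0 := 10  ⟶  IM  (L0)  txn=BusRdX+Flush  M[L0]=25
step 11: P1: store L4 := 87  ⟶  IM  (L4)  txn=BusRdX  M[L4]=20
step 12: P1: store L0 := 1  ⟶  IM  (L0)  txn=∅  M[L0]=25
step 13: P0: load  L2  ⟶  EI  (L2)  txn=BusRd  M[L2]=70
step 14: P0: store L3 := 25  ⟶  MI  (L3)  txn=BusUpgr+Flush  M[L3]=87
step 15: P0: load  L0  ⟶  SO  (L0)  txn=BusRd  M[L0]=25

state = E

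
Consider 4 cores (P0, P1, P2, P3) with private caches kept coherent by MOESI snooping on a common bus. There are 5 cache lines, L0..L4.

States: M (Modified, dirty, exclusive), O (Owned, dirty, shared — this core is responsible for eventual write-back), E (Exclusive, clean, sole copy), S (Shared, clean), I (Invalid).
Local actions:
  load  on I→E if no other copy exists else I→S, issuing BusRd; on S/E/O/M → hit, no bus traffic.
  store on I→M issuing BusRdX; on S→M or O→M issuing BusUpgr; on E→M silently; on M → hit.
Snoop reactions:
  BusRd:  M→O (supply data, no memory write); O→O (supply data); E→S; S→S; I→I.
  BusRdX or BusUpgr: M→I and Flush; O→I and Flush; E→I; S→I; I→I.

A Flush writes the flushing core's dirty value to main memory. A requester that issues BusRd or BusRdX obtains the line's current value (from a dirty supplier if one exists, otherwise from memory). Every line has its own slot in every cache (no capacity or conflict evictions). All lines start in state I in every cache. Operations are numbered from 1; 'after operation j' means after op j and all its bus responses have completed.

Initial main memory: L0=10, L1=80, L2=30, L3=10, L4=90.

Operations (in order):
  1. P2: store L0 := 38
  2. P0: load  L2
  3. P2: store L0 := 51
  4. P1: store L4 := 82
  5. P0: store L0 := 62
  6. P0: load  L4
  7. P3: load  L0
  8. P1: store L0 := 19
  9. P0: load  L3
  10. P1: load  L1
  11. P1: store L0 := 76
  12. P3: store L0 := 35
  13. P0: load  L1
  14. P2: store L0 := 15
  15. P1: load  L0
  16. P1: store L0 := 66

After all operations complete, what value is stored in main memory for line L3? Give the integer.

memory[L3] = 10

1. P2: store L0 := 38  bus=[BusRdX]  L0: P0=I P1=I P2=M P3=I  mem[L0]=10
2. P0: load  L2  bus=[BusRd]  L2: P0=E P1=I P2=I P3=I  mem[L2]=30
3. P2: store L0 := 51  bus=[-]  L0: P0=I P1=I P2=M P3=I  mem[L0]=10
4. P1: store L4 := 82  bus=[BusRdX]  L4: P0=I P1=M P2=I P3=I  mem[L4]=90
5. P0: store L0 := 62  bus=[BusRdX,Flush]  L0: P0=M P1=I P2=I P3=I  mem[L0]=51
6. P0: load  L4  bus=[BusRd]  L4: P0=S P1=O P2=I P3=I  mem[L4]=90
7. P3: load  L0  bus=[BusRd]  L0: P0=O P1=I P2=I P3=S  mem[L0]=51
8. P1: store L0 := 19  bus=[BusRdX,Flush]  L0: P0=I P1=M P2=I P3=I  mem[L0]=62
9. P0: load  L3  bus=[BusRd]  L3: P0=E P1=I P2=I P3=I  mem[L3]=10
10. P1: load  L1  bus=[BusRd]  L1: P0=I P1=E P2=I P3=I  mem[L1]=80
11. P1: store L0 := 76  bus=[-]  L0: P0=I P1=M P2=I P3=I  mem[L0]=62
12. P3: store L0 := 35  bus=[BusRdX,Flush]  L0: P0=I P1=I P2=I P3=M  mem[L0]=76
13. P0: load  L1  bus=[BusRd]  L1: P0=S P1=S P2=I P3=I  mem[L1]=80
14. P2: store L0 := 15  bus=[BusRdX,Flush]  L0: P0=I P1=I P2=M P3=I  mem[L0]=35
15. P1: load  L0  bus=[BusRd]  L0: P0=I P1=S P2=O P3=I  mem[L0]=35
16. P1: store L0 := 66  bus=[BusUpgr,Flush]  L0: P0=I P1=M P2=I P3=I  mem[L0]=15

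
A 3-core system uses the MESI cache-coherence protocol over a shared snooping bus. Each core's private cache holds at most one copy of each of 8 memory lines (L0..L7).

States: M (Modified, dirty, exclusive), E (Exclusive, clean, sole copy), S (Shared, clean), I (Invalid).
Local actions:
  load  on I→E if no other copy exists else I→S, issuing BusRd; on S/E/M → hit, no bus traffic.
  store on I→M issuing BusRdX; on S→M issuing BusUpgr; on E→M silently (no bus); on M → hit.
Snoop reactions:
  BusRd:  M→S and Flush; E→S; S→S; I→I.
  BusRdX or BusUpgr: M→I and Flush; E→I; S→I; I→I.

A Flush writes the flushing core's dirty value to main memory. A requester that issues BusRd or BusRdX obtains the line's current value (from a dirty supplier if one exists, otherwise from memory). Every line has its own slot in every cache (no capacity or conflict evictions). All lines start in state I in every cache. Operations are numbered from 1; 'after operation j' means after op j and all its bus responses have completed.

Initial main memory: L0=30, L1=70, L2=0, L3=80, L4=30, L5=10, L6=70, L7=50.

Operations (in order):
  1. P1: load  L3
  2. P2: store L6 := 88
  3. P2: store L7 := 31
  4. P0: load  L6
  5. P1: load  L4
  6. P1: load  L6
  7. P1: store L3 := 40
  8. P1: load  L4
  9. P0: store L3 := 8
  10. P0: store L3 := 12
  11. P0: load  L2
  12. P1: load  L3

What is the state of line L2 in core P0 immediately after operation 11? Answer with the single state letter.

state = E

  op1 P1: load  L3 → I/E/I on L3; bus BusRd; mem=80
  op2 P2: store L6 := 88 → I/I/M on L6; bus BusRdX; mem=70
  op3 P2: store L7 := 31 → I/I/M on L7; bus BusRdX; mem=50
  op4 P0: load  L6 → S/I/S on L6; bus BusRd Flush; mem=88
  op5 P1: load  L4 → I/E/I on L4; bus BusRd; mem=30
  op6 P1: load  L6 → S/S/S on L6; bus BusRd; mem=88
  op7 P1: store L3 := 40 → I/M/I on L3; bus (none); mem=80
  op8 P1: load  L4 → I/E/I on L4; bus (none); mem=30
  op9 P0: store L3 := 8 → M/I/I on L3; bus BusRdX Flush; mem=40
  op10 P0: store L3 := 12 → M/I/I on L3; bus (none); mem=40
  op11 P0: load  L2 → E/I/I on L2; bus BusRd; mem=0
  op12 P1: load  L3 → S/S/I on L3; bus BusRd Flush; mem=12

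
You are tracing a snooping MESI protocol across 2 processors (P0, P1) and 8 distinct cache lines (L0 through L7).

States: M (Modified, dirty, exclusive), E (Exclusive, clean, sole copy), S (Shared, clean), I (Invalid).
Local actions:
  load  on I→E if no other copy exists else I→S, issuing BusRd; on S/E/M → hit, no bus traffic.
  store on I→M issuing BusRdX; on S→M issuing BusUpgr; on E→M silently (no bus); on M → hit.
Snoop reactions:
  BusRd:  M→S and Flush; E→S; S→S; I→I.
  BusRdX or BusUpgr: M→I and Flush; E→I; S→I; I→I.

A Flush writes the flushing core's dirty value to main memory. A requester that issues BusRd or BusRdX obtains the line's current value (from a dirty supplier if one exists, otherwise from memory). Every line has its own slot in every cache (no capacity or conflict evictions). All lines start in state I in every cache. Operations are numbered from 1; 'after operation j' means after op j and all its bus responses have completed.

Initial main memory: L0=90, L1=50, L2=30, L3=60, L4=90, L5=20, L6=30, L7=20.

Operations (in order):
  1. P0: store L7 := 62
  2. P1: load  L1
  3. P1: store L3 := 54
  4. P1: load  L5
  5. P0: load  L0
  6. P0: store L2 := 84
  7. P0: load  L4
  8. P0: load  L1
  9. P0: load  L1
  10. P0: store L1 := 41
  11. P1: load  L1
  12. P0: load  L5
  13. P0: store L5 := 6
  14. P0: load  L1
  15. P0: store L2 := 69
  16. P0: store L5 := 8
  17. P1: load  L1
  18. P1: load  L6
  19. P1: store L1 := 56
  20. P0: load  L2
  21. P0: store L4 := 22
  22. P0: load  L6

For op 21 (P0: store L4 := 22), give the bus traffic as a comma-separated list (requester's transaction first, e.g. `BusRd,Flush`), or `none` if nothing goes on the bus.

bus = none

[1] P0: store L7 := 62 | P0:M(62), P1:I | bus: BusRdX
[2] P1: load  L1 | P0:I, P1:E(50) | bus: BusRd
[3] P1: store L3 := 54 | P0:I, P1:M(54) | bus: BusRdX
[4] P1: load  L5 | P0:I, P1:E(20) | bus: BusRd
[5] P0: load  L0 | P0:E(90), P1:I | bus: BusRd
[6] P0: store L2 := 84 | P0:M(84), P1:I | bus: BusRdX
[7] P0: load  L4 | P0:E(90), P1:I | bus: BusRd
[8] P0: load  L1 | P0:S(50), P1:S(50) | bus: BusRd
[9] P0: load  L1 | P0:S(50), P1:S(50) | bus: none
[10] P0: store L1 := 41 | P0:M(41), P1:I | bus: BusUpgr
[11] P1: load  L1 | P0:S(41), P1:S(41) | bus: BusRd,Flush
[12] P0: load  L5 | P0:S(20), P1:S(20) | bus: BusRd
[13] P0: store L5 := 6 | P0:M(6), P1:I | bus: BusUpgr
[14] P0: load  L1 | P0:S(41), P1:S(41) | bus: none
[15] P0: store L2 := 69 | P0:M(69), P1:I | bus: none
[16] P0: store L5 := 8 | P0:M(8), P1:I | bus: none
[17] P1: load  L1 | P0:S(41), P1:S(41) | bus: none
[18] P1: load  L6 | P0:I, P1:E(30) | bus: BusRd
[19] P1: store L1 := 56 | P0:I, P1:M(56) | bus: BusUpgr
[20] P0: load  L2 | P0:M(69), P1:I | bus: none
[21] P0: store L4 := 22 | P0:M(22), P1:I | bus: none
[22] P0: load  L6 | P0:S(30), P1:S(30) | bus: BusRd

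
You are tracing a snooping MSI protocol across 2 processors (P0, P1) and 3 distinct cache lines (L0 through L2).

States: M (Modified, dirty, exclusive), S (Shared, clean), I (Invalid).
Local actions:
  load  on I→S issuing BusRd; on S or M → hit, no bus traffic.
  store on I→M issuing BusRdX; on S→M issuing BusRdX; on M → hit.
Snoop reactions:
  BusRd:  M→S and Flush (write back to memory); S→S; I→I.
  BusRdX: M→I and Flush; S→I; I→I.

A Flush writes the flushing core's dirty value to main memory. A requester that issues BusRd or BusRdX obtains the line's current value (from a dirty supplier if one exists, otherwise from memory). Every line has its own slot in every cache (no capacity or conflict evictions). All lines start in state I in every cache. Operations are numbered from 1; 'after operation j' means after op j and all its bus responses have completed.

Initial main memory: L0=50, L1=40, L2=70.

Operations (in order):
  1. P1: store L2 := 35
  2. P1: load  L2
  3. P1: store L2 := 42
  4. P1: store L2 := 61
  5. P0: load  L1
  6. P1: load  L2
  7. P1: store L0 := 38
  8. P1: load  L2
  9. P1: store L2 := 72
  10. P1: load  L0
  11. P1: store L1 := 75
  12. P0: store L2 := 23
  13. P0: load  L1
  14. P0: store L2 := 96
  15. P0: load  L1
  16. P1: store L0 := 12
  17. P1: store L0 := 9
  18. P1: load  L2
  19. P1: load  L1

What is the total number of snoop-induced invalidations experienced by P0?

step 1: P1: store L2 := 35  ⟶  IM  (L2)  txn=BusRdX  M[L2]=70
step 2: P1: load  L2  ⟶  IM  (L2)  txn=∅  M[L2]=70
step 3: P1: store L2 := 42  ⟶  IM  (L2)  txn=∅  M[L2]=70
step 4: P1: store L2 := 61  ⟶  IM  (L2)  txn=∅  M[L2]=70
step 5: P0: load  L1  ⟶  SI  (L1)  txn=BusRd  M[L1]=40
step 6: P1: load  L2  ⟶  IM  (L2)  txn=∅  M[L2]=70
step 7: P1: store L0 := 38  ⟶  IM  (L0)  txn=BusRdX  M[L0]=50
step 8: P1: load  L2  ⟶  IM  (L2)  txn=∅  M[L2]=70
step 9: P1: store L2 := 72  ⟶  IM  (L2)  txn=∅  M[L2]=70
step 10: P1: load  L0  ⟶  IM  (L0)  txn=∅  M[L0]=50
step 11: P1: store L1 := 75  ⟶  IM  (L1)  txn=BusRdX  M[L1]=40
step 12: P0: store L2 := 23  ⟶  MI  (L2)  txn=BusRdX+Flush  M[L2]=72
step 13: P0: load  L1  ⟶  SS  (L1)  txn=BusRd+Flush  M[L1]=75
step 14: P0: store L2 := 96  ⟶  MI  (L2)  txn=∅  M[L2]=72
step 15: P0: load  L1  ⟶  SS  (L1)  txn=∅  M[L1]=75
step 16: P1: store L0 := 12  ⟶  IM  (L0)  txn=∅  M[L0]=50
step 17: P1: store L0 := 9  ⟶  IM  (L0)  txn=∅  M[L0]=50
step 18: P1: load  L2  ⟶  SS  (L2)  txn=BusRd+Flush  M[L2]=96
step 19: P1: load  L1  ⟶  SS  (L1)  txn=∅  M[L1]=75

invalidations = 1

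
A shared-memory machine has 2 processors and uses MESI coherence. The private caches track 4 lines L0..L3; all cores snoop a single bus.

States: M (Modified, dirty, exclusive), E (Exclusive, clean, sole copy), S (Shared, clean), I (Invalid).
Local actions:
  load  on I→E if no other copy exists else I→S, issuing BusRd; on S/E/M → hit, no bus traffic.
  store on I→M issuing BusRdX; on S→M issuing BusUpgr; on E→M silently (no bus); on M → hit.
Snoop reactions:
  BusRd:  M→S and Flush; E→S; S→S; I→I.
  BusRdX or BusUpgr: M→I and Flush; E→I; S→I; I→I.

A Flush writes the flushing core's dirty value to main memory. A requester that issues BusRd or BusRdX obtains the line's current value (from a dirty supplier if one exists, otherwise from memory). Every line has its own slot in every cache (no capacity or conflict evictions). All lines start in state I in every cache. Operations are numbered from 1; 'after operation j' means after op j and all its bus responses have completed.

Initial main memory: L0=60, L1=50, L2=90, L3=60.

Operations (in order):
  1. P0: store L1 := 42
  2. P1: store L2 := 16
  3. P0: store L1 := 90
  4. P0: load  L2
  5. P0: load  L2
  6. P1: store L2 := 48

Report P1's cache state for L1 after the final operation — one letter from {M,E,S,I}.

state = I

1. P0: store L1 := 42  bus=[BusRdX]  L1: P0=M P1=I  mem[L1]=50
2. P1: store L2 := 16  bus=[BusRdX]  L2: P0=I P1=M  mem[L2]=90
3. P0: store L1 := 90  bus=[-]  L1: P0=M P1=I  mem[L1]=50
4. P0: load  L2  bus=[BusRd,Flush]  L2: P0=S P1=S  mem[L2]=16
5. P0: load  L2  bus=[-]  L2: P0=S P1=S  mem[L2]=16
6. P1: store L2 := 48  bus=[BusUpgr]  L2: P0=I P1=M  mem[L2]=16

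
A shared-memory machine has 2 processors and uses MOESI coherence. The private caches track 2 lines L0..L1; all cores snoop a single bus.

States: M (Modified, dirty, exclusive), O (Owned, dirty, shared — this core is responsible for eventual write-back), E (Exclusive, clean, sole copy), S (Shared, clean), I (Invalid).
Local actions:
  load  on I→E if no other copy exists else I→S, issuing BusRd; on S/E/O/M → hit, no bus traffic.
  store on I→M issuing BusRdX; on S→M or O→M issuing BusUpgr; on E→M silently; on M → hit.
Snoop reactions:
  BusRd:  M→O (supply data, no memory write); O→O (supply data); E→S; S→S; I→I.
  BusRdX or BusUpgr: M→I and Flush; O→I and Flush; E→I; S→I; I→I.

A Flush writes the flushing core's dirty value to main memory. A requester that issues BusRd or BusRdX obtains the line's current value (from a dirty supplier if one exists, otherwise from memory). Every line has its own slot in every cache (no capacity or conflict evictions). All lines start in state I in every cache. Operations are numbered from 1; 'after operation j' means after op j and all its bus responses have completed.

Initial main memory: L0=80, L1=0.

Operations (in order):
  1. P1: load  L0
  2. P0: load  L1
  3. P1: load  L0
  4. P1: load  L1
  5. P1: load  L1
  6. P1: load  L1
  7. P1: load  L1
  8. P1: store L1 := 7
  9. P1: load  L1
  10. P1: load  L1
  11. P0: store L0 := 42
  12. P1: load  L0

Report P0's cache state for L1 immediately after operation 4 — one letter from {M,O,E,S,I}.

  op1 P1: load  L0 → I/E on L0; bus BusRd; mem=80
  op2 P0: load  L1 → E/I on L1; bus BusRd; mem=0
  op3 P1: load  L0 → I/E on L0; bus (none); mem=80
  op4 P1: load  L1 → S/S on L1; bus BusRd; mem=0
  op5 P1: load  L1 → S/S on L1; bus (none); mem=0
  op6 P1: load  L1 → S/S on L1; bus (none); mem=0
  op7 P1: load  L1 → S/S on L1; bus (none); mem=0
  op8 P1: store L1 := 7 → I/M on L1; bus BusUpgr; mem=0
  op9 P1: load  L1 → I/M on L1; bus (none); mem=0
  op10 P1: load  L1 → I/M on L1; bus (none); mem=0
  op11 P0: store L0 := 42 → M/I on L0; bus BusRdX; mem=80
  op12 P1: load  L0 → O/S on L0; bus BusRd; mem=80

state = S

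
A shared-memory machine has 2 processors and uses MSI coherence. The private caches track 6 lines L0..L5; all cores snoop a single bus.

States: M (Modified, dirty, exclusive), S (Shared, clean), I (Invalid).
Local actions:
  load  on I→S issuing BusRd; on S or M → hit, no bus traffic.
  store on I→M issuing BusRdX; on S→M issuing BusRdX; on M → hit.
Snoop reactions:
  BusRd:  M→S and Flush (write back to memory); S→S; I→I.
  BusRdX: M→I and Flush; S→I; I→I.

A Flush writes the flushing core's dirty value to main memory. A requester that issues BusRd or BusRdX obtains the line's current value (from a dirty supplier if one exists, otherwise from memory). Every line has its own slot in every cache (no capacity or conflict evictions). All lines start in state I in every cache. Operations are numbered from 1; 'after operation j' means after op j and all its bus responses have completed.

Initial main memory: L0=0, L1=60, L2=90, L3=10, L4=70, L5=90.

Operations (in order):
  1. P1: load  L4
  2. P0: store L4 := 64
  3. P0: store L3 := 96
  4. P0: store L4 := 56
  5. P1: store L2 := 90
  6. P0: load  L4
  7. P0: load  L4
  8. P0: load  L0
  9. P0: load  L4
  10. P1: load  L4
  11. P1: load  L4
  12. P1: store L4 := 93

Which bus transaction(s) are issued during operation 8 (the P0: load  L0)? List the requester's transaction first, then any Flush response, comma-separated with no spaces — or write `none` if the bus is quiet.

step 1: P1: load  L4  ⟶  IS  (L4)  txn=BusRd  M[L4]=70
step 2: P0: store L4 := 64  ⟶  MI  (L4)  txn=BusRdX  M[L4]=70
step 3: P0: store L3 := 96  ⟶  MI  (L3)  txn=BusRdX  M[L3]=10
step 4: P0: store L4 := 56  ⟶  MI  (L4)  txn=∅  M[L4]=70
step 5: P1: store L2 := 90  ⟶  IM  (L2)  txn=BusRdX  M[L2]=90
step 6: P0: load  L4  ⟶  MI  (L4)  txn=∅  M[L4]=70
step 7: P0: load  L4  ⟶  MI  (L4)  txn=∅  M[L4]=70
step 8: P0: load  L0  ⟶  SI  (L0)  txn=BusRd  M[L0]=0
step 9: P0: load  L4  ⟶  MI  (L4)  txn=∅  M[L4]=70
step 10: P1: load  L4  ⟶  SS  (L4)  txn=BusRd+Flush  M[L4]=56
step 11: P1: load  L4  ⟶  SS  (L4)  txn=∅  M[L4]=56
step 12: P1: store L4 := 93  ⟶  IM  (L4)  txn=BusRdX  M[L4]=56

bus = BusRd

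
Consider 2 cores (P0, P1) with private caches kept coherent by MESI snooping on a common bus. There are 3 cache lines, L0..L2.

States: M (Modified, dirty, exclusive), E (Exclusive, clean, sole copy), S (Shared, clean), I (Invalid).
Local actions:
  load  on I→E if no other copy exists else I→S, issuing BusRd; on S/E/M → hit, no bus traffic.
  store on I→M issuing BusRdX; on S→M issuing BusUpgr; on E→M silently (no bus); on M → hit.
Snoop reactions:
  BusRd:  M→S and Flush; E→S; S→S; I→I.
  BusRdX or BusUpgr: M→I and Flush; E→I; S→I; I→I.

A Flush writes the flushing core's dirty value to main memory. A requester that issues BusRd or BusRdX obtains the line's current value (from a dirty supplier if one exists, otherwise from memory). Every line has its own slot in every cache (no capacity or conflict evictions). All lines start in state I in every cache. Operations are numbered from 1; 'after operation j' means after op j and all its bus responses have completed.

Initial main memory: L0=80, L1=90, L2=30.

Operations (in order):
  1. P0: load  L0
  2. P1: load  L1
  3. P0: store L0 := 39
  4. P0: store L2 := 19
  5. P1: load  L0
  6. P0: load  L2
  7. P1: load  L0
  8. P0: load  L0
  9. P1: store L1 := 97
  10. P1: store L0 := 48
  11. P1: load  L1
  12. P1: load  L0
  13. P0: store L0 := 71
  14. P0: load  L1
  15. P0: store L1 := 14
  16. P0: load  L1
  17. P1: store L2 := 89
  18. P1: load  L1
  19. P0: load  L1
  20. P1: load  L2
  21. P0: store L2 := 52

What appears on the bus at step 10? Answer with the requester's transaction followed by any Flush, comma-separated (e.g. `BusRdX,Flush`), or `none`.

bus = BusUpgr

[1] P0: load  L0 | P0:E(80), P1:I | bus: BusRd
[2] P1: load  L1 | P0:I, P1:E(90) | bus: BusRd
[3] P0: store L0 := 39 | P0:M(39), P1:I | bus: none
[4] P0: store L2 := 19 | P0:M(19), P1:I | bus: BusRdX
[5] P1: load  L0 | P0:S(39), P1:S(39) | bus: BusRd,Flush
[6] P0: load  L2 | P0:M(19), P1:I | bus: none
[7] P1: load  L0 | P0:S(39), P1:S(39) | bus: none
[8] P0: load  L0 | P0:S(39), P1:S(39) | bus: none
[9] P1: store L1 := 97 | P0:I, P1:M(97) | bus: none
[10] P1: store L0 := 48 | P0:I, P1:M(48) | bus: BusUpgr
[11] P1: load  L1 | P0:I, P1:M(97) | bus: none
[12] P1: load  L0 | P0:I, P1:M(48) | bus: none
[13] P0: store L0 := 71 | P0:M(71), P1:I | bus: BusRdX,Flush
[14] P0: load  L1 | P0:S(97), P1:S(97) | bus: BusRd,Flush
[15] P0: store L1 := 14 | P0:M(14), P1:I | bus: BusUpgr
[16] P0: load  L1 | P0:M(14), P1:I | bus: none
[17] P1: store L2 := 89 | P0:I, P1:M(89) | bus: BusRdX,Flush
[18] P1: load  L1 | P0:S(14), P1:S(14) | bus: BusRd,Flush
[19] P0: load  L1 | P0:S(14), P1:S(14) | bus: none
[20] P1: load  L2 | P0:I, P1:M(89) | bus: none
[21] P0: store L2 := 52 | P0:M(52), P1:I | bus: BusRdX,Flush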